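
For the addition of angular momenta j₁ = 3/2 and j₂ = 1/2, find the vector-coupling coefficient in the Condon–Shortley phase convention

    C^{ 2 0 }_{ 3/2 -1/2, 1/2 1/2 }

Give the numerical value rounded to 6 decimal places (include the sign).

j₁+j₂−J=0  J+j₁−j₂=3  J−j₁+j₂=1  j₁+j₂+J+1=5
(j₁±m₁, j₂±m₂, J±M) = (1,2,1,0,2,2)
P² = 2
sum k=0..0:
  [0] +1/2 = 1/2
S = 1/2
C² = P²·S² = 1/2 ; C = +0.707107

+0.707107  (= +√(1/2))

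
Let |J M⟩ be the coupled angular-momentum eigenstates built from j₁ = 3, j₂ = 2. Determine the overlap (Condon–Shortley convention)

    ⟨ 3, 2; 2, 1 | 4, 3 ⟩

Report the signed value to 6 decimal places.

+√(1/20) ≈ +0.223607

√[9·1!5!3!/10! · 5!1!3!1!7!1!] = √(6480)
  +(−1)^0/∏(0,1,1,3,4,0)! = 1/144  (running 1/144)
  +(−1)^1/∏(1,0,0,2,5,1)! = -1/240  (running 1/360)
⟨..|..⟩ = √(6480)·(1/360) = +0.223607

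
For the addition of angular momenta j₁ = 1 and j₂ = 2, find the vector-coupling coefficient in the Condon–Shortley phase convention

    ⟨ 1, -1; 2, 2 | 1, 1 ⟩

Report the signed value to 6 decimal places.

+√(3/5) ≈ +0.774597

j₁+j₂−J=2  J+j₁−j₂=0  J−j₁+j₂=2  j₁+j₂+J+1=5
(j₁±m₁, j₂±m₂, J±M) = (0,2,4,0,2,0)
P² = 48/5
sum k=2..2:
  [2] +1/4 = 1/4
S = 1/4
C² = P²·S² = 3/5 ; C = +0.774597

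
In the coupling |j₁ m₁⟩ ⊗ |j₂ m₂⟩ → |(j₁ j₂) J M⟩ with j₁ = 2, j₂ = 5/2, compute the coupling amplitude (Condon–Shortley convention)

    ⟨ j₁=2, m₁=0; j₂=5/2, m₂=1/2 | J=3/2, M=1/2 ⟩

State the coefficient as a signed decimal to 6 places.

+0.239046  (= +√(2/35))

√[4·3!1!2!/7! · 2!2!3!2!2!1!] = √(32/35)
  +(−1)^1/∏(1,2,1,2,0,0)! = -1/4  (running -1/4)
  +(−1)^2/∏(2,1,0,1,1,1)! = 1/2  (running 1/4)
⟨..|..⟩ = √(32/35)·(1/4) = +0.239046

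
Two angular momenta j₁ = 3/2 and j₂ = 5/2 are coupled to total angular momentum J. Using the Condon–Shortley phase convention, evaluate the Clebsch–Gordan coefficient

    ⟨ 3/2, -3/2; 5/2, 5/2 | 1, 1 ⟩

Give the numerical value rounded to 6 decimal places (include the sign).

triangle: 3!·0!·2!/6! = 12/720
(j±m)!: 0!·3!·5!·0!·2!·0! = 1440
prefactor² = (2J+1)·Δ·N² = 72
  k=3: −1/(3!·0!·0!·2!·0!·0!) = -1/12
Σ = -1/12  ⇒  CG² = 72·(-1/12)² = 1/2
CG = −√(1/2) = -0.707107

−√(1/2) ≈ -0.707107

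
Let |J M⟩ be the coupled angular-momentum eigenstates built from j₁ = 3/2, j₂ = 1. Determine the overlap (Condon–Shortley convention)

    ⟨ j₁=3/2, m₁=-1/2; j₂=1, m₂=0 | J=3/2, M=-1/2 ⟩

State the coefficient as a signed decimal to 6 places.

triangle: 1!·2!·1!/5! = 2/120
(j±m)!: 1!·2!·1!·1!·1!·2! = 4
prefactor² = (2J+1)·Δ·N² = 4/15
  k=0: +1/(0!·1!·2!·1!·0!·0!) = 1/2
  k=1: −1/(1!·0!·1!·0!·1!·1!) = -1
Σ = -1/2  ⇒  CG² = 4/15·(-1/2)² = 1/15
CG = −√(1/15) = -0.258199

−√(1/15) ≈ -0.258199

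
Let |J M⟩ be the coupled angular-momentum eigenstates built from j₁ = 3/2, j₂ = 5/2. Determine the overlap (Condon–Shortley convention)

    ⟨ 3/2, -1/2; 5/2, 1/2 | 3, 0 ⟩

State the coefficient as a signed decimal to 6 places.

j₁+j₂−J=1  J+j₁−j₂=2  J−j₁+j₂=4  j₁+j₂+J+1=8
(j₁±m₁, j₂±m₂, J±M) = (1,2,3,2,3,3)
P² = 36/5
sum k=0..1:
  [0] +1/12 = 1/12
  [1] −1/4 = -1/4
S = -1/6
C² = P²·S² = 1/5 ; C = -0.447214

-0.447214  (= −√(1/5))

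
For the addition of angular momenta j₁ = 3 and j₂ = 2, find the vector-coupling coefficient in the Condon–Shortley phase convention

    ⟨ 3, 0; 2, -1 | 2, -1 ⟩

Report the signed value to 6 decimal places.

√[5·3!3!1!/8! · 3!3!1!3!1!3!] = √(81/14)
  +(−1)^0/∏(0,3,3,1,0,0)! = 1/36  (running 1/36)
  +(−1)^1/∏(1,2,2,0,1,1)! = -1/4  (running -2/9)
⟨..|..⟩ = √(81/14)·(-2/9) = -0.534522

−√(2/7) ≈ -0.534522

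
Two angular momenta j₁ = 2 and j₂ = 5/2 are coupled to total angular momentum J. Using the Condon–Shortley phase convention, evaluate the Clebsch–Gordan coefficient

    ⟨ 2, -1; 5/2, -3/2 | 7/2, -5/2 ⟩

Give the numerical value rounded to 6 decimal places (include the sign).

√[8·1!3!4!/9! · 1!3!1!4!1!6!] = √(2304/7)
  +(−1)^0/∏(0,1,3,1,0,3)! = 1/36  (running 1/36)
  +(−1)^1/∏(1,0,2,0,1,4)! = -1/48  (running 1/144)
⟨..|..⟩ = √(2304/7)·(1/144) = +0.125988

+√(1/63) = +0.125988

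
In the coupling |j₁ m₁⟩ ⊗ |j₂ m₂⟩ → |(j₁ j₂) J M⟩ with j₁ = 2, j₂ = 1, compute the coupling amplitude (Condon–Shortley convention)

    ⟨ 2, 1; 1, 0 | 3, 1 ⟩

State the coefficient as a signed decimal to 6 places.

j₁+j₂−J=0  J+j₁−j₂=4  J−j₁+j₂=2  j₁+j₂+J+1=7
(j₁±m₁, j₂±m₂, J±M) = (3,1,1,1,4,2)
P² = 96/5
sum k=0..0:
  [0] +1/6 = 1/6
S = 1/6
C² = P²·S² = 8/15 ; C = +0.730297

+√(8/15) = +0.730297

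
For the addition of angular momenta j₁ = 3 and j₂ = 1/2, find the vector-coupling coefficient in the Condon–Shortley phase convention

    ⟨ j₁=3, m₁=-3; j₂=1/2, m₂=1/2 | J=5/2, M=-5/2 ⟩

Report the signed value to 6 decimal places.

−√(6/7) ≈ -0.925820

j₁+j₂−J=1  J+j₁−j₂=5  J−j₁+j₂=0  j₁+j₂+J+1=7
(j₁±m₁, j₂±m₂, J±M) = (0,6,1,0,0,5)
P² = 86400/7
sum k=1..1:
  [1] −1/120 = -1/120
S = -1/120
C² = P²·S² = 6/7 ; C = -0.925820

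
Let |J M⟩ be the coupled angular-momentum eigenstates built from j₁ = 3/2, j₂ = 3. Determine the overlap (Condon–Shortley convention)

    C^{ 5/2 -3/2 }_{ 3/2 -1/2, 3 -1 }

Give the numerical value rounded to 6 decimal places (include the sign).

-0.591608

triangle: 2!×1!×4!/8! = 48/40320
(j±m)!: 1!×2!×2!×4!×1!×4! = 2304
prefactor² = (2J+1)×Δ×N² = 576/35
  k=1: −1/(1!×1!×1!×1!×0!×3!) = -1/6
  k=2: +1/(2!×0!×0!×0!×1!×4!) = 1/48
Σ = -7/48  ⇒  CG² = 576/35×(-7/48)² = 7/20
CG = −√(7/20) = -0.591608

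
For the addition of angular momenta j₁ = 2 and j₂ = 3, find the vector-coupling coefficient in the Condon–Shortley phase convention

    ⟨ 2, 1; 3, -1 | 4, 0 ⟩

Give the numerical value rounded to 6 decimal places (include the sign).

triangle: 1!*3!*5!/10! = 720/3628800
(j±m)!: 3!*1!*2!*4!*4!*4! = 165888
prefactor² = (2J+1)*Δ*N² = 10368/35
  k=0: +1/(0!*1!*1!*2!*2!*3!) = 1/24
  k=1: −1/(1!*0!*0!*1!*3!*4!) = -1/144
Σ = 5/144  ⇒  CG² = 10368/35*5/144² = 5/14
CG = +√(5/14) = +0.597614

+0.597614  (= +√(5/14))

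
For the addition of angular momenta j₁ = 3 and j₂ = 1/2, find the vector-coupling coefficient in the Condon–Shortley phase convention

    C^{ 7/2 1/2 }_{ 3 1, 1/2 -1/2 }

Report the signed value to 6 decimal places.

√[8·0!6!1!/8! · 4!2!0!1!4!3!] = √(6912/7)
  +(−1)^0/∏(0,0,2,0,4,1)! = 1/48  (running 1/48)
⟨..|..⟩ = √(6912/7)·(1/48) = +0.654654

+0.654654  (= +√(3/7))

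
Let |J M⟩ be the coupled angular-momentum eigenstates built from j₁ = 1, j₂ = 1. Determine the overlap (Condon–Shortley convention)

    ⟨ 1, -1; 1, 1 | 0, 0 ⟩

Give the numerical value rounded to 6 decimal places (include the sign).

√[1·2!0!0!/3! · 0!2!2!0!0!0!] = √(4/3)
  +(−1)^2/∏(2,0,0,0,0,0)! = 1/2  (running 1/2)
⟨..|..⟩ = √(4/3)·(1/2) = +0.577350

+√(1/3) ≈ +0.577350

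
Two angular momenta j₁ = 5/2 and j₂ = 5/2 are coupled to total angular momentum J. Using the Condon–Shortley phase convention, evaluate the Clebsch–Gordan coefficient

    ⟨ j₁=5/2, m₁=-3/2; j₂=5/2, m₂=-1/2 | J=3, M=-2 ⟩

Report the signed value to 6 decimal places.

−√(1/12) = -0.288675

j₁+j₂−J=2  J+j₁−j₂=3  J−j₁+j₂=3  j₁+j₂+J+1=9
(j₁±m₁, j₂±m₂, J±M) = (1,4,2,3,1,5)
P² = 48
sum k=1..2:
  [1] −1/12 = -1/12
  [2] +1/24 = 1/24
S = -1/24
C² = P²·S² = 1/12 ; C = -0.288675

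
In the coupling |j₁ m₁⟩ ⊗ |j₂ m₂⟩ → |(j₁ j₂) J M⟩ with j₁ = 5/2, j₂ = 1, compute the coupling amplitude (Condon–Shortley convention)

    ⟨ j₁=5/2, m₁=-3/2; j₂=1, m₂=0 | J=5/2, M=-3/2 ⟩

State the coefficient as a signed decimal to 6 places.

√[6·1!4!1!/7! · 1!4!1!1!1!4!] = √(576/35)
  +(−1)^0/∏(0,1,4,1,0,0)! = 1/24  (running 1/24)
  +(−1)^1/∏(1,0,3,0,1,1)! = -1/6  (running -1/8)
⟨..|..⟩ = √(576/35)·(-1/8) = -0.507093

-0.507093  (= −√(9/35))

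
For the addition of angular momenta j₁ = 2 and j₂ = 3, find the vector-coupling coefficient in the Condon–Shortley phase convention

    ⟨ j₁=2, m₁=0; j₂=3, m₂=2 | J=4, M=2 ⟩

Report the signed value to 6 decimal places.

triangle: 1!*3!*5!/10! = 720/3628800
(j±m)!: 2!*2!*5!*1!*6!*2! = 691200
prefactor² = (2J+1)*Δ*N² = 8640/7
  k=0: +1/(0!*1!*2!*5!*1!*0!) = 1/240
  k=1: −1/(1!*0!*1!*4!*2!*1!) = -1/48
Σ = -1/60  ⇒  CG² = 8640/7*(-1/60)² = 12/35
CG = −√(12/35) = -0.585540

−√(12/35) = -0.585540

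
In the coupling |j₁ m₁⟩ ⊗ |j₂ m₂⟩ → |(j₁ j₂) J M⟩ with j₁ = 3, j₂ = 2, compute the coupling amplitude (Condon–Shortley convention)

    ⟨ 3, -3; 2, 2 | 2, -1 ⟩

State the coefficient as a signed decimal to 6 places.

triangle: 3!·3!·1!/8! = 36/40320
(j±m)!: 0!·6!·4!·0!·1!·3! = 103680
prefactor² = (2J+1)·Δ·N² = 3240/7
  k=3: −1/(3!·0!·3!·1!·0!·0!) = -1/36
Σ = -1/36  ⇒  CG² = 3240/7·(-1/36)² = 5/14
CG = −√(5/14) = -0.597614

-0.597614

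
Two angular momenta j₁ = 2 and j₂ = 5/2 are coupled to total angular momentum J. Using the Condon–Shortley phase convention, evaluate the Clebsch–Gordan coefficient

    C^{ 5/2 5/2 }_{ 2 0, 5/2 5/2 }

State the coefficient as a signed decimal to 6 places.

+√(5/14) ≈ +0.597614

j₁+j₂−J=2  J+j₁−j₂=2  J−j₁+j₂=3  j₁+j₂+J+1=8
(j₁±m₁, j₂±m₂, J±M) = (2,2,5,0,5,0)
P² = 1440/7
sum k=2..2:
  [2] +1/24 = 1/24
S = 1/24
C² = P²·S² = 5/14 ; C = +0.597614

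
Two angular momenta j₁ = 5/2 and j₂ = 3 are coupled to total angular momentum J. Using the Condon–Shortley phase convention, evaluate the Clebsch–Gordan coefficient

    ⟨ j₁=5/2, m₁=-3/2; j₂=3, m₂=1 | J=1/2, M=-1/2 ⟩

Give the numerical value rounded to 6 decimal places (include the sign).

+√(2/21) = +0.308607

j₁+j₂−J=5  J+j₁−j₂=0  J−j₁+j₂=1  j₁+j₂+J+1=7
(j₁±m₁, j₂±m₂, J±M) = (1,4,4,2,0,1)
P² = 384/7
sum k=4..4:
  [4] +1/24 = 1/24
S = 1/24
C² = P²·S² = 2/21 ; C = +0.308607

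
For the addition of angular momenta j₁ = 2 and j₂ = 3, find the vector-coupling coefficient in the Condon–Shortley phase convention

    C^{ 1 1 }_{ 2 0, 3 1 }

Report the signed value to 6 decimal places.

√[3·4!0!2!/7! · 2!2!4!2!2!0!] = √(384/35)
  +(−1)^2/∏(2,2,0,2,0,0)! = 1/8  (running 1/8)
⟨..|..⟩ = √(384/35)·(1/8) = +0.414039

+√(6/35) = +0.414039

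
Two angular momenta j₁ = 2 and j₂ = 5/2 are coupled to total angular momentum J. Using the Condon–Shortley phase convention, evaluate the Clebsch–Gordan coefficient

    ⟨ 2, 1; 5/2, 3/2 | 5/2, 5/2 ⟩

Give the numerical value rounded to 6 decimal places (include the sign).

-0.654654

triangle: 2!×2!×3!/8! = 24/40320
(j±m)!: 3!×1!×4!×1!×5!×0! = 17280
prefactor² = (2J+1)×Δ×N² = 432/7
  k=1: −1/(1!×1!×0!×3!×2!×0!) = -1/12
Σ = -1/12  ⇒  CG² = 432/7×(-1/12)² = 3/7
CG = −√(3/7) = -0.654654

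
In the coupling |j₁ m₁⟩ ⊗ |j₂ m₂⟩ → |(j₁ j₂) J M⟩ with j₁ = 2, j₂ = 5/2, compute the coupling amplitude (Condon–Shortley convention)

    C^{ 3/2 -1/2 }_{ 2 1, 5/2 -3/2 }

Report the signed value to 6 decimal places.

√[4·3!1!2!/7! · 3!1!1!4!1!2!] = √(96/35)
  +(−1)^0/∏(0,3,1,1,0,1)! = 1/6  (running 1/6)
  +(−1)^1/∏(1,2,0,0,1,2)! = -1/4  (running -1/12)
⟨..|..⟩ = √(96/35)·(-1/12) = -0.138013

-0.138013  (= −√(2/105))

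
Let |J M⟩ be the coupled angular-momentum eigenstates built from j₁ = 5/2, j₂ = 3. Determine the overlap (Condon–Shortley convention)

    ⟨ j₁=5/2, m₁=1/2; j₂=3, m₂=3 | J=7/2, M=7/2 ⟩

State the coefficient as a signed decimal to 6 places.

√[8·2!3!4!/10! · 3!2!6!0!7!0!] = √(27648)
  +(−1)^2/∏(2,0,0,4,3,0)! = 1/288  (running 1/288)
⟨..|..⟩ = √(27648)·(1/288) = +0.577350

+0.577350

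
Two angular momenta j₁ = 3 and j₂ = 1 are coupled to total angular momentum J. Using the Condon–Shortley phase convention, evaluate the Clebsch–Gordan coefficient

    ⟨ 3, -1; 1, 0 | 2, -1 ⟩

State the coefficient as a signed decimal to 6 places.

-0.617213  (= −√(8/21))

√[5·2!4!0!/7! · 2!4!1!1!1!3!] = √(96/7)
  +(−1)^1/∏(1,1,3,0,1,0)! = -1/6  (running -1/6)
⟨..|..⟩ = √(96/7)·(-1/6) = -0.617213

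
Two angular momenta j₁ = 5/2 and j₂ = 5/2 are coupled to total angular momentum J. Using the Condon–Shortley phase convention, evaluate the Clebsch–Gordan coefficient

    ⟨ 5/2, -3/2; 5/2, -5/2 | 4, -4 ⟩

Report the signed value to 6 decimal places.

√[9·1!4!4!/10! · 1!4!0!5!0!8!] = √(165888)
  +(−1)^0/∏(0,1,4,0,0,4)! = 1/576  (running 1/576)
⟨..|..⟩ = √(165888)·(1/576) = +0.707107

+√(1/2) ≈ +0.707107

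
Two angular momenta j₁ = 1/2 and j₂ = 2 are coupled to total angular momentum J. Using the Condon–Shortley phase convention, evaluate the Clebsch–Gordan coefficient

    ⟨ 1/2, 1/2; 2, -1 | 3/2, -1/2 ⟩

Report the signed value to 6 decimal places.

+√(3/5) ≈ +0.774597

triangle: 1!*0!*3!/5! = 6/120
(j±m)!: 1!*0!*1!*3!*1!*2! = 12
prefactor² = (2J+1)*Δ*N² = 12/5
  k=0: +1/(0!*1!*0!*1!*0!*2!) = 1/2
Σ = 1/2  ⇒  CG² = 12/5*1/2² = 3/5
CG = +√(3/5) = +0.774597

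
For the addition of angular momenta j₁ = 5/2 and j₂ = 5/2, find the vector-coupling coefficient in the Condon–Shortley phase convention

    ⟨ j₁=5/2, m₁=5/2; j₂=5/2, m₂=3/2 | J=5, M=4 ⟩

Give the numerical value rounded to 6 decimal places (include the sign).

√[11·0!5!5!/11! · 5!0!4!1!9!1!] = √(4147200)
  +(−1)^0/∏(0,0,0,4,5,1)! = 1/2880  (running 1/2880)
⟨..|..⟩ = √(4147200)·(1/2880) = +0.707107

+0.707107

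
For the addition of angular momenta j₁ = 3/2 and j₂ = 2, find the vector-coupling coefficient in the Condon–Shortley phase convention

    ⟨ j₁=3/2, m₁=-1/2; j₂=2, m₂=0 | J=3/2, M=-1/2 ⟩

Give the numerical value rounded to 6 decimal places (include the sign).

triangle: 2!×1!×2!/6! = 4/720
(j±m)!: 1!×2!×2!×2!×1!×2! = 16
prefactor² = (2J+1)×Δ×N² = 16/45
  k=1: −1/(1!×1!×1!×1!×0!×1!) = -1
  k=2: +1/(2!×0!×0!×0!×1!×2!) = 1/4
Σ = -3/4  ⇒  CG² = 16/45×(-3/4)² = 1/5
CG = −√(1/5) = -0.447214

-0.447214  (= −√(1/5))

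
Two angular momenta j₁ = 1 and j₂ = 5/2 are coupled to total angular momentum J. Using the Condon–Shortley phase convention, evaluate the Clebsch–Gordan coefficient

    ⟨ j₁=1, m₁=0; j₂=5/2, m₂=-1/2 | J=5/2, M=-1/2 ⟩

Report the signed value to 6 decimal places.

j₁+j₂−J=1  J+j₁−j₂=1  J−j₁+j₂=4  j₁+j₂+J+1=7
(j₁±m₁, j₂±m₂, J±M) = (1,1,2,3,2,3)
P² = 144/35
sum k=0..1:
  [0] +1/4 = 1/4
  [1] −1/6 = -1/6
S = 1/12
C² = P²·S² = 1/35 ; C = +0.169031

+√(1/35) ≈ +0.169031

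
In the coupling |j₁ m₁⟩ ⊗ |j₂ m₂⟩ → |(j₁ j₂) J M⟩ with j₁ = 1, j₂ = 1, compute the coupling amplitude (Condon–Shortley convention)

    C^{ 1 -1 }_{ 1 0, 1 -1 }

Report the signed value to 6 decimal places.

j₁+j₂−J=1  J+j₁−j₂=1  J−j₁+j₂=1  j₁+j₂+J+1=4
(j₁±m₁, j₂±m₂, J±M) = (1,1,0,2,0,2)
P² = 1/2
sum k=0..0:
  [0] +1/1 = 1
S = 1
C² = P²·S² = 1/2 ; C = +0.707107

+0.707107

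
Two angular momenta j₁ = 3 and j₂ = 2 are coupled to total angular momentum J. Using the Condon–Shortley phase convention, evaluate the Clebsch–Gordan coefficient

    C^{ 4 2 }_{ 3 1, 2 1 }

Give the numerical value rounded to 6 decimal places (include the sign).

−√(1/28) ≈ -0.188982

j₁+j₂−J=1  J+j₁−j₂=5  J−j₁+j₂=3  j₁+j₂+J+1=10
(j₁±m₁, j₂±m₂, J±M) = (4,2,3,1,6,2)
P² = 5184/7
sum k=0..1:
  [0] +1/72 = 1/72
  [1] −1/48 = -1/48
S = -1/144
C² = P²·S² = 1/28 ; C = -0.188982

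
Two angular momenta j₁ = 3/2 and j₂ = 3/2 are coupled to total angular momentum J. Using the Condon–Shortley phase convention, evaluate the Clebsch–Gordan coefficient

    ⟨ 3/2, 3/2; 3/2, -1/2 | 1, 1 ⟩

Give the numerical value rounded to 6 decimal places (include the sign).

+0.547723

√[3·2!1!1!/5! · 3!0!1!2!2!0!] = √(6/5)
  +(−1)^0/∏(0,2,0,1,1,0)! = 1/2  (running 1/2)
⟨..|..⟩ = √(6/5)·(1/2) = +0.547723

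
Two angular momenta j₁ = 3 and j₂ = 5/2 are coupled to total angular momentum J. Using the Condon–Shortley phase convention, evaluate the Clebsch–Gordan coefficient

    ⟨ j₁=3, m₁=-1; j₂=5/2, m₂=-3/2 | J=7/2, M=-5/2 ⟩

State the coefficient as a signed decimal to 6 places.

j₁+j₂−J=2  J+j₁−j₂=4  J−j₁+j₂=3  j₁+j₂+J+1=10
(j₁±m₁, j₂±m₂, J±M) = (2,4,1,4,1,6)
P² = 18432/35
sum k=0..1:
  [0] +1/96 = 1/96
  [1] −1/36 = -1/36
S = -5/288
C² = P²·S² = 10/63 ; C = -0.398410

-0.398410  (= −√(10/63))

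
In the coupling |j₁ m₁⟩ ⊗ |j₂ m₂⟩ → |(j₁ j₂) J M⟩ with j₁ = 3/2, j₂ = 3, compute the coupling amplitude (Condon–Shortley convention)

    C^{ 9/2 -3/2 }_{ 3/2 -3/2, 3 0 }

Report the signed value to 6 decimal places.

√[10·0!3!6!/10! · 0!3!3!3!3!6!] = √(77760/7)
  +(−1)^0/∏(0,0,3,3,0,3)! = 1/216  (running 1/216)
⟨..|..⟩ = √(77760/7)·(1/216) = +0.487950

+√(5/21) = +0.487950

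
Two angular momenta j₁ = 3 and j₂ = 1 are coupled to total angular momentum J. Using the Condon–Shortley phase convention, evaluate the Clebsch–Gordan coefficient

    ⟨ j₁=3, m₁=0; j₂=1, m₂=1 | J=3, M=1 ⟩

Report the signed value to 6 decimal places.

−√(1/2) ≈ -0.707107

triangle: 1!·5!·1!/8! = 120/40320
(j±m)!: 3!·3!·2!·0!·4!·2! = 3456
prefactor² = (2J+1)·Δ·N² = 72
  k=1: −1/(1!·0!·2!·1!·3!·0!) = -1/12
Σ = -1/12  ⇒  CG² = 72·(-1/12)² = 1/2
CG = −√(1/2) = -0.707107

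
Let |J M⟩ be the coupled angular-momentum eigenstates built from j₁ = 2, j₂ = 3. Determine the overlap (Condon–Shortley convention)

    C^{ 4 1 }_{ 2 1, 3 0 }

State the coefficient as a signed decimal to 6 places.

+0.462910  (= +√(3/14))

triangle: 1!×3!×5!/10! = 720/3628800
(j±m)!: 3!×1!×3!×3!×5!×3! = 155520
prefactor² = (2J+1)×Δ×N² = 1944/7
  k=0: +1/(0!×1!×1!×3!×2!×2!) = 1/24
  k=1: −1/(1!×0!×0!×2!×3!×3!) = -1/72
Σ = 1/36  ⇒  CG² = 1944/7×1/36² = 3/14
CG = +√(3/14) = +0.462910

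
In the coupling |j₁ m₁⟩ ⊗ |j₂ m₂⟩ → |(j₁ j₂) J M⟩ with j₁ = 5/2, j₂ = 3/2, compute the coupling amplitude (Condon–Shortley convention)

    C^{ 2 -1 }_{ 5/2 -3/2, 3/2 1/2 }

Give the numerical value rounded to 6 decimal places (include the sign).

+√(1/42) = +0.154303

triangle: 2!*3!*1!/7! = 12/5040
(j±m)!: 1!*4!*2!*1!*1!*3! = 288
prefactor² = (2J+1)*Δ*N² = 24/7
  k=1: −1/(1!*1!*3!*1!*0!*0!) = -1/6
  k=2: +1/(2!*0!*2!*0!*1!*1!) = 1/4
Σ = 1/12  ⇒  CG² = 24/7*1/12² = 1/42
CG = +√(1/42) = +0.154303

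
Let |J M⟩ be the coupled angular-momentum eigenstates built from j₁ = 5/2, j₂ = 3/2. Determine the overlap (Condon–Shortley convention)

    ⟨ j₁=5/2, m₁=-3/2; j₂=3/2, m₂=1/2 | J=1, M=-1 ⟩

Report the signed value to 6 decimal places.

+√(3/10) ≈ +0.547723

j₁+j₂−J=3  J+j₁−j₂=2  J−j₁+j₂=0  j₁+j₂+J+1=6
(j₁±m₁, j₂±m₂, J±M) = (1,4,2,1,0,2)
P² = 24/5
sum k=2..2:
  [2] +1/4 = 1/4
S = 1/4
C² = P²·S² = 3/10 ; C = +0.547723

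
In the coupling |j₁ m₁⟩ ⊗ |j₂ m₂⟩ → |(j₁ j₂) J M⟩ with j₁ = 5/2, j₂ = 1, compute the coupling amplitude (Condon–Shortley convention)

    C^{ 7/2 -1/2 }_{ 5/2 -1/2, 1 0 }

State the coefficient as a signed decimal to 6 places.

+√(4/7) = +0.755929

j₁+j₂−J=0  J+j₁−j₂=5  J−j₁+j₂=2  j₁+j₂+J+1=8
(j₁±m₁, j₂±m₂, J±M) = (2,3,1,1,3,4)
P² = 576/7
sum k=0..0:
  [0] +1/12 = 1/12
S = 1/12
C² = P²·S² = 4/7 ; C = +0.755929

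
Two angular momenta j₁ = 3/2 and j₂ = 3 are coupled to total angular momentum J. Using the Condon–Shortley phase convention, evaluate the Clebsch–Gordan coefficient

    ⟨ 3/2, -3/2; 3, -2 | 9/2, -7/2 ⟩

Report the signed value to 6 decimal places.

j₁+j₂−J=0  J+j₁−j₂=3  J−j₁+j₂=6  j₁+j₂+J+1=10
(j₁±m₁, j₂±m₂, J±M) = (0,3,1,5,1,8)
P² = 345600
sum k=0..0:
  [0] +1/720 = 1/720
S = 1/720
C² = P²·S² = 2/3 ; C = +0.816497

+√(2/3) ≈ +0.816497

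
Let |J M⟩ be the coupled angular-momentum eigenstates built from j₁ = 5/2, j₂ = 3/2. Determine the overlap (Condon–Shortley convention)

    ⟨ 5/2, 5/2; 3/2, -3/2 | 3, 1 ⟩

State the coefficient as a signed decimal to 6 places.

triangle: 1!·4!·2!/8! = 48/40320
(j±m)!: 5!·0!·0!·3!·4!·2! = 34560
prefactor² = (2J+1)·Δ·N² = 288
  k=0: +1/(0!·1!·0!·0!·4!·2!) = 1/48
Σ = 1/48  ⇒  CG² = 288·1/48² = 1/8
CG = +√(1/8) = +0.353553

+0.353553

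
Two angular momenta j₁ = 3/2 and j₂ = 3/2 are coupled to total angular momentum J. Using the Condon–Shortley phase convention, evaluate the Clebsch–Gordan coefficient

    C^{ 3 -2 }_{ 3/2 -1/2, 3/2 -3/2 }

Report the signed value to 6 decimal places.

triangle: 0!×3!×3!/7! = 36/5040
(j±m)!: 1!×2!×0!×3!×1!×5! = 1440
prefactor² = (2J+1)×Δ×N² = 72
  k=0: +1/(0!×0!×2!×0!×1!×3!) = 1/12
Σ = 1/12  ⇒  CG² = 72×1/12² = 1/2
CG = +√(1/2) = +0.707107

+√(1/2) = +0.707107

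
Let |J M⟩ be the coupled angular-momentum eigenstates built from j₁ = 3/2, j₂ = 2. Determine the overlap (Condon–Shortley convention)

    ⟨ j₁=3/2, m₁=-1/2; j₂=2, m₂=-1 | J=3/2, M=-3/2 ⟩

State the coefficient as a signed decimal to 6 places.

-0.632456  (= −√(2/5))

j₁+j₂−J=2  J+j₁−j₂=1  J−j₁+j₂=2  j₁+j₂+J+1=6
(j₁±m₁, j₂±m₂, J±M) = (1,2,1,3,0,3)
P² = 8/5
sum k=1..1:
  [1] −1/2 = -1/2
S = -1/2
C² = P²·S² = 2/5 ; C = -0.632456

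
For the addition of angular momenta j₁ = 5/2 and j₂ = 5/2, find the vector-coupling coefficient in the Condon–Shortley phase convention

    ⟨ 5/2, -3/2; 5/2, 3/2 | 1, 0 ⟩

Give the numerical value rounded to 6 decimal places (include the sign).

-0.358569  (= −√(9/70))

j₁+j₂−J=4  J+j₁−j₂=1  J−j₁+j₂=1  j₁+j₂+J+1=7
(j₁±m₁, j₂±m₂, J±M) = (1,4,4,1,1,1)
P² = 288/35
sum k=3..4:
  [3] −1/6 = -1/6
  [4] +1/24 = 1/24
S = -1/8
C² = P²·S² = 9/70 ; C = -0.358569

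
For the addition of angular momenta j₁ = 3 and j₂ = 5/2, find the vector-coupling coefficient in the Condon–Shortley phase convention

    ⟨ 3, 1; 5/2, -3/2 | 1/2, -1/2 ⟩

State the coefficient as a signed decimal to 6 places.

√[2·5!1!0!/7! · 4!2!1!4!0!1!] = √(384/7)
  +(−1)^1/∏(1,4,1,0,0,0)! = -1/24  (running -1/24)
⟨..|..⟩ = √(384/7)·(-1/24) = -0.308607

−√(2/21) ≈ -0.308607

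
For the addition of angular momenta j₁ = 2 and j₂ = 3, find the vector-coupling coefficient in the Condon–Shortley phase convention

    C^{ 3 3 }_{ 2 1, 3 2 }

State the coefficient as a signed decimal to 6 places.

√[7·2!2!4!/9! · 3!1!5!1!6!0!] = √(960)
  +(−1)^1/∏(1,1,0,4,2,0)! = -1/48  (running -1/48)
⟨..|..⟩ = √(960)·(-1/48) = -0.645497

−√(5/12) = -0.645497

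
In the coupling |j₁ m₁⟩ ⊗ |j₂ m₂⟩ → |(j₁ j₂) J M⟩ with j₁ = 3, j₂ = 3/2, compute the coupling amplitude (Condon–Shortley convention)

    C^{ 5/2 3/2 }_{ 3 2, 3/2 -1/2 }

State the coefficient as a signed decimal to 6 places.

triangle: 2!×4!×1!/8! = 48/40320
(j±m)!: 5!×1!×1!×2!×4!×1! = 5760
prefactor² = (2J+1)×Δ×N² = 288/7
  k=0: +1/(0!×2!×1!×1!×3!×0!) = 1/12
  k=1: −1/(1!×1!×0!×0!×4!×1!) = -1/24
Σ = 1/24  ⇒  CG² = 288/7×1/24² = 1/14
CG = +√(1/14) = +0.267261

+0.267261  (= +√(1/14))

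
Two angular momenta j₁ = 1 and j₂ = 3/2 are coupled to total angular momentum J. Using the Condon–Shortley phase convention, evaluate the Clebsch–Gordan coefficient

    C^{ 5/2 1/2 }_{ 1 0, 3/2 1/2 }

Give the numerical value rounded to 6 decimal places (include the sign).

+0.774597  (= +√(3/5))

j₁+j₂−J=0  J+j₁−j₂=2  J−j₁+j₂=3  j₁+j₂+J+1=6
(j₁±m₁, j₂±m₂, J±M) = (1,1,2,1,3,2)
P² = 12/5
sum k=0..0:
  [0] +1/2 = 1/2
S = 1/2
C² = P²·S² = 3/5 ; C = +0.774597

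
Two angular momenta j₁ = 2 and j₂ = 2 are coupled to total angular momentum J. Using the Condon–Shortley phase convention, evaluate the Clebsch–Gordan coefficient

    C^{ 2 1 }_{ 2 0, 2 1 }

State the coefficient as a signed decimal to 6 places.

j₁+j₂−J=2  J+j₁−j₂=2  J−j₁+j₂=2  j₁+j₂+J+1=7
(j₁±m₁, j₂±m₂, J±M) = (2,2,3,1,3,1)
P² = 8/7
sum k=1..2:
  [1] −1/2 = -1/2
  [2] +1/4 = 1/4
S = -1/4
C² = P²·S² = 1/14 ; C = -0.267261

−√(1/14) ≈ -0.267261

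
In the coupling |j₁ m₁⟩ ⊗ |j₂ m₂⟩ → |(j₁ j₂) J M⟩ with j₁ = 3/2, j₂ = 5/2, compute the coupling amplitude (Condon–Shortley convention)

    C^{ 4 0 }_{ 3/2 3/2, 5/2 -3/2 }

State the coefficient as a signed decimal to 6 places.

triangle: 0!*3!*5!/9! = 720/362880
(j±m)!: 3!*0!*1!*4!*4!*4! = 82944
prefactor² = (2J+1)*Δ*N² = 10368/7
  k=0: +1/(0!*0!*0!*1!*3!*4!) = 1/144
Σ = 1/144  ⇒  CG² = 10368/7*1/144² = 1/14
CG = +√(1/14) = +0.267261

+0.267261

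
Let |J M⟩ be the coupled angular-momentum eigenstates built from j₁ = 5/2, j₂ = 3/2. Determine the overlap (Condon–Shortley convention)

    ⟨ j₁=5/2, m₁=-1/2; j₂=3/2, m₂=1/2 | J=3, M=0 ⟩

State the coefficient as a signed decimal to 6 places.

√[7·1!4!2!/8! · 2!3!2!1!3!3!] = √(36/5)
  +(−1)^0/∏(0,1,3,2,1,0)! = 1/12  (running 1/12)
  +(−1)^1/∏(1,0,2,1,2,1)! = -1/4  (running -1/6)
⟨..|..⟩ = √(36/5)·(-1/6) = -0.447214

−√(1/5) = -0.447214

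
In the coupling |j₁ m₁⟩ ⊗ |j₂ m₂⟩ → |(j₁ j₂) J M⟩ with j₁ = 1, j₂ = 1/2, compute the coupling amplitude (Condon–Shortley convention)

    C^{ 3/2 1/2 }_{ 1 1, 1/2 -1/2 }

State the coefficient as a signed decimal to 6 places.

+√(1/3) = +0.577350

√[4·0!2!1!/4! · 2!0!0!1!2!1!] = √(4/3)
  +(−1)^0/∏(0,0,0,0,2,1)! = 1/2  (running 1/2)
⟨..|..⟩ = √(4/3)·(1/2) = +0.577350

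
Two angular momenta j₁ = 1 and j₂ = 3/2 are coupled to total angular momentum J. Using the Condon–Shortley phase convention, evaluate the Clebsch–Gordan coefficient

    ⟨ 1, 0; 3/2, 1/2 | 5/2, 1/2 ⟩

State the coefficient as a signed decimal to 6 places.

√[6·0!2!3!/6! · 1!1!2!1!3!2!] = √(12/5)
  +(−1)^0/∏(0,0,1,2,1,1)! = 1/2  (running 1/2)
⟨..|..⟩ = √(12/5)·(1/2) = +0.774597

+0.774597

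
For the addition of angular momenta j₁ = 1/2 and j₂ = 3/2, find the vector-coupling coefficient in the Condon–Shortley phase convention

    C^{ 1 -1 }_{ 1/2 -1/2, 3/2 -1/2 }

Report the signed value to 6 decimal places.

√[3·1!0!2!/4! · 0!1!1!2!0!2!] = √(1)
  +(−1)^1/∏(1,0,0,0,0,2)! = -1/2  (running -1/2)
⟨..|..⟩ = √(1)·(-1/2) = -0.500000

−√(1/4) ≈ -0.500000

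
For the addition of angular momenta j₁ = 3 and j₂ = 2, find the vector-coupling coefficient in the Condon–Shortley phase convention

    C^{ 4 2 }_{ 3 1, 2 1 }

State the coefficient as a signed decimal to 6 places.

√[9·1!5!3!/10! · 4!2!3!1!6!2!] = √(5184/7)
  +(−1)^0/∏(0,1,2,3,3,0)! = 1/72  (running 1/72)
  +(−1)^1/∏(1,0,1,2,4,1)! = -1/48  (running -1/144)
⟨..|..⟩ = √(5184/7)·(-1/144) = -0.188982

−√(1/28) = -0.188982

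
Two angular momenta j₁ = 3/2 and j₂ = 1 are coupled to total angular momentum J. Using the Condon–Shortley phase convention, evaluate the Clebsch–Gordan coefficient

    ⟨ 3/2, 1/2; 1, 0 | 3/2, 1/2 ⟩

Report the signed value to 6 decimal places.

√[4·1!2!1!/5! · 2!1!1!1!2!1!] = √(4/15)
  +(−1)^0/∏(0,1,1,1,1,0)! = 1  (running 1)
  +(−1)^1/∏(1,0,0,0,2,1)! = -1/2  (running 1/2)
⟨..|..⟩ = √(4/15)·(1/2) = +0.258199

+0.258199  (= +√(1/15))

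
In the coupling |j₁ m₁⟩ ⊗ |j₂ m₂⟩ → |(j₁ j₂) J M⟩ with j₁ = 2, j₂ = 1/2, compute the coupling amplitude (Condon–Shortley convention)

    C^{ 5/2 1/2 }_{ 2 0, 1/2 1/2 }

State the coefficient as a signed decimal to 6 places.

triangle: 0!·4!·1!/6! = 24/720
(j±m)!: 2!·2!·1!·0!·3!·2! = 48
prefactor² = (2J+1)·Δ·N² = 48/5
  k=0: +1/(0!·0!·2!·1!·2!·0!) = 1/4
Σ = 1/4  ⇒  CG² = 48/5·1/4² = 3/5
CG = +√(3/5) = +0.774597

+0.774597  (= +√(3/5))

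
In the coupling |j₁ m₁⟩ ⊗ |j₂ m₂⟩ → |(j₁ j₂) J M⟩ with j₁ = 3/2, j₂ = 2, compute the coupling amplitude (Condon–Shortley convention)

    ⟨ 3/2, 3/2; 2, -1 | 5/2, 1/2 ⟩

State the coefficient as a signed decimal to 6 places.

+0.621059

j₁+j₂−J=1  J+j₁−j₂=2  J−j₁+j₂=3  j₁+j₂+J+1=7
(j₁±m₁, j₂±m₂, J±M) = (3,0,1,3,3,2)
P² = 216/35
sum k=0..0:
  [0] +1/4 = 1/4
S = 1/4
C² = P²·S² = 27/70 ; C = +0.621059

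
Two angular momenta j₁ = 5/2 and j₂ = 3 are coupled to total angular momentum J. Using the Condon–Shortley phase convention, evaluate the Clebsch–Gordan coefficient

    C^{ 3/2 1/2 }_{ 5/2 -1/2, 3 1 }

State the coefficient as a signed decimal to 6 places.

−√(1/105) = -0.097590

√[4·4!1!2!/8! · 2!3!4!2!2!1!] = √(192/35)
  +(−1)^2/∏(2,2,1,2,0,0)! = 1/8  (running 1/8)
  +(−1)^3/∏(3,1,0,1,1,1)! = -1/6  (running -1/24)
⟨..|..⟩ = √(192/35)·(-1/24) = -0.097590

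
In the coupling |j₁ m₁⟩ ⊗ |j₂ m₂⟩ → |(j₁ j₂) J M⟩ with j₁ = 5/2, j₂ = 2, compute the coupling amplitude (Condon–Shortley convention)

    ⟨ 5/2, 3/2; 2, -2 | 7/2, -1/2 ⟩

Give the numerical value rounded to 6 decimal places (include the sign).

+0.450749  (= +√(64/315))

triangle: 1!·4!·3!/9! = 144/362880
(j±m)!: 4!·1!·0!·4!·3!·4! = 82944
prefactor² = (2J+1)·Δ·N² = 9216/35
  k=0: +1/(0!·1!·1!·0!·3!·3!) = 1/36
Σ = 1/36  ⇒  CG² = 9216/35·1/36² = 64/315
CG = +√(64/315) = +0.450749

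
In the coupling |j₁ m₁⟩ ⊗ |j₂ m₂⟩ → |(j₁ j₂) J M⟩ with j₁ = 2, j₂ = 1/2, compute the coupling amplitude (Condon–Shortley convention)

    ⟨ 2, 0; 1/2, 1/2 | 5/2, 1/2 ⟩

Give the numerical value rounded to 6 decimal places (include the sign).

+0.774597  (= +√(3/5))

√[6·0!4!1!/6! · 2!2!1!0!3!2!] = √(48/5)
  +(−1)^0/∏(0,0,2,1,2,0)! = 1/4  (running 1/4)
⟨..|..⟩ = √(48/5)·(1/4) = +0.774597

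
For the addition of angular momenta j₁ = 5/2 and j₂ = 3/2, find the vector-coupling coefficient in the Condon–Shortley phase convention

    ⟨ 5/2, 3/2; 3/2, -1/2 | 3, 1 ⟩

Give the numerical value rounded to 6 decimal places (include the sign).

√[7·1!4!2!/8! · 4!1!1!2!4!2!] = √(96/5)
  +(−1)^0/∏(0,1,1,1,3,1)! = 1/6  (running 1/6)
  +(−1)^1/∏(1,0,0,0,4,2)! = -1/48  (running 7/48)
⟨..|..⟩ = √(96/5)·(7/48) = +0.639010

+√(49/120) ≈ +0.639010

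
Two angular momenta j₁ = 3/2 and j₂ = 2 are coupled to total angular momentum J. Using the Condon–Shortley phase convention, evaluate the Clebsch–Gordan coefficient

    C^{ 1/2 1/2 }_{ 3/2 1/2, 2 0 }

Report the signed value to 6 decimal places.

-0.447214

j₁+j₂−J=3  J+j₁−j₂=0  J−j₁+j₂=1  j₁+j₂+J+1=5
(j₁±m₁, j₂±m₂, J±M) = (2,1,2,2,1,0)
P² = 4/5
sum k=1..1:
  [1] −1/2 = -1/2
S = -1/2
C² = P²·S² = 1/5 ; C = -0.447214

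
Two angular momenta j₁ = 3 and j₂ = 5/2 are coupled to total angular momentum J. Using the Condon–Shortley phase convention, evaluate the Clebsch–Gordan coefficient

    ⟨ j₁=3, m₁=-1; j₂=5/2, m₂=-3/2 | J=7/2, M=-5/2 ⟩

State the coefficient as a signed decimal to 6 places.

√[8·2!4!3!/10! · 2!4!1!4!1!6!] = √(18432/35)
  +(−1)^0/∏(0,2,4,1,0,2)! = 1/96  (running 1/96)
  +(−1)^1/∏(1,1,3,0,1,3)! = -1/36  (running -5/288)
⟨..|..⟩ = √(18432/35)·(-5/288) = -0.398410

−√(10/63) = -0.398410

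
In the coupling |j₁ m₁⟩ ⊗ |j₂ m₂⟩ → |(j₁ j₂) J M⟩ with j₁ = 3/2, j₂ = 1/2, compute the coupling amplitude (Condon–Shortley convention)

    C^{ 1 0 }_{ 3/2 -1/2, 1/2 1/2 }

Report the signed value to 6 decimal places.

√[3·1!2!0!/4! · 1!2!1!0!1!1!] = √(1/2)
  +(−1)^1/∏(1,0,1,0,1,0)! = -1  (running -1)
⟨..|..⟩ = √(1/2)·(-1) = -0.707107

−√(1/2) ≈ -0.707107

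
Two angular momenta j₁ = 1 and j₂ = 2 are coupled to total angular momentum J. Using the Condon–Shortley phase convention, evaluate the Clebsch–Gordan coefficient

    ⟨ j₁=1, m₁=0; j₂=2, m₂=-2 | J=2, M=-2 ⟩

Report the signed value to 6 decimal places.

j₁+j₂−J=1  J+j₁−j₂=1  J−j₁+j₂=3  j₁+j₂+J+1=6
(j₁±m₁, j₂±m₂, J±M) = (1,1,0,4,0,4)
P² = 24
sum k=0..0:
  [0] +1/6 = 1/6
S = 1/6
C² = P²·S² = 2/3 ; C = +0.816497

+0.816497  (= +√(2/3))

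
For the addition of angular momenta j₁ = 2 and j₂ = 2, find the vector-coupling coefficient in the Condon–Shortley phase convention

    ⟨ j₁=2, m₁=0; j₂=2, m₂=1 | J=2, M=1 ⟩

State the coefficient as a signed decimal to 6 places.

√[5·2!2!2!/7! · 2!2!3!1!3!1!] = √(8/7)
  +(−1)^1/∏(1,1,1,2,1,0)! = -1/2  (running -1/2)
  +(−1)^2/∏(2,0,0,1,2,1)! = 1/4  (running -1/4)
⟨..|..⟩ = √(8/7)·(-1/4) = -0.267261

-0.267261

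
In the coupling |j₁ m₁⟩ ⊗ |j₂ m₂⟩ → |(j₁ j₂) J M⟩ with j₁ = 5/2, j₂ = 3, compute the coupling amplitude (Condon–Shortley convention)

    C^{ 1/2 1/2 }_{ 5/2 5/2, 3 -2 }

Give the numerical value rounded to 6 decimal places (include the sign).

+√(1/21) ≈ +0.218218

j₁+j₂−J=5  J+j₁−j₂=0  J−j₁+j₂=1  j₁+j₂+J+1=7
(j₁±m₁, j₂±m₂, J±M) = (5,0,1,5,1,0)
P² = 4800/7
sum k=0..0:
  [0] +1/120 = 1/120
S = 1/120
C² = P²·S² = 1/21 ; C = +0.218218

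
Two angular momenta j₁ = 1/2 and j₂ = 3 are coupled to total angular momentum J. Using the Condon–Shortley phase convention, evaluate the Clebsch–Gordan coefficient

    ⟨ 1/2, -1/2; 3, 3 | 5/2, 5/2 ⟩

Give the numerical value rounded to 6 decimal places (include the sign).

−√(6/7) = -0.925820

j₁+j₂−J=1  J+j₁−j₂=0  J−j₁+j₂=5  j₁+j₂+J+1=7
(j₁±m₁, j₂±m₂, J±M) = (0,1,6,0,5,0)
P² = 86400/7
sum k=1..1:
  [1] −1/120 = -1/120
S = -1/120
C² = P²·S² = 6/7 ; C = -0.925820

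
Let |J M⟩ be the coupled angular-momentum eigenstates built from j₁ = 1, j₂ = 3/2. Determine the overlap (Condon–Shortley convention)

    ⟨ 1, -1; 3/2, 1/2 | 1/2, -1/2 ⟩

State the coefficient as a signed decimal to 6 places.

+0.408248

√[2·2!0!1!/4! · 0!2!2!1!0!1!] = √(2/3)
  +(−1)^2/∏(2,0,0,0,0,1)! = 1/2  (running 1/2)
⟨..|..⟩ = √(2/3)·(1/2) = +0.408248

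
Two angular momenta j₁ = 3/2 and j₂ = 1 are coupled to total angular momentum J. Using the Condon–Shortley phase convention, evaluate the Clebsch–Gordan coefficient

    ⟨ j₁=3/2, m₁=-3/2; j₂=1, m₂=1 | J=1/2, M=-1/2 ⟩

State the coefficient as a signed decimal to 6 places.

j₁+j₂−J=2  J+j₁−j₂=1  J−j₁+j₂=0  j₁+j₂+J+1=4
(j₁±m₁, j₂±m₂, J±M) = (0,3,2,0,0,1)
P² = 2
sum k=2..2:
  [2] +1/2 = 1/2
S = 1/2
C² = P²·S² = 1/2 ; C = +0.707107

+√(1/2) ≈ +0.707107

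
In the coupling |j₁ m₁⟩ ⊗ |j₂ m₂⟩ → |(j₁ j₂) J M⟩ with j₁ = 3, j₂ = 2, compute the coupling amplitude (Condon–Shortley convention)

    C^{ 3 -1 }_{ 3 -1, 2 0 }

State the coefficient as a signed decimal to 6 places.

-0.387298  (= −√(3/20))

triangle: 2!×4!×2!/9! = 96/362880
(j±m)!: 2!×4!×2!×2!×2!×4! = 9216
prefactor² = (2J+1)×Δ×N² = 256/15
  k=0: +1/(0!×2!×4!×2!×0!×0!) = 1/96
  k=1: −1/(1!×1!×3!×1!×1!×1!) = -1/6
  k=2: +1/(2!×0!×2!×0!×2!×2!) = 1/16
Σ = -3/32  ⇒  CG² = 256/15×(-3/32)² = 3/20
CG = −√(3/20) = -0.387298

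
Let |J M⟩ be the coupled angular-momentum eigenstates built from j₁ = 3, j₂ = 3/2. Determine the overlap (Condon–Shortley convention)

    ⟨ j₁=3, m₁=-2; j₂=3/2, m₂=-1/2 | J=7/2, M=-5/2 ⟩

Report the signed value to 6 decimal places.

triangle: 1!*5!*2!/9! = 240/362880
(j±m)!: 1!*5!*1!*2!*1!*6! = 172800
prefactor² = (2J+1)*Δ*N² = 6400/7
  k=0: +1/(0!*1!*5!*1!*0!*1!) = 1/120
  k=1: −1/(1!*0!*4!*0!*1!*2!) = -1/48
Σ = -1/80  ⇒  CG² = 6400/7*(-1/80)² = 1/7
CG = −√(1/7) = -0.377964

−√(1/7) = -0.377964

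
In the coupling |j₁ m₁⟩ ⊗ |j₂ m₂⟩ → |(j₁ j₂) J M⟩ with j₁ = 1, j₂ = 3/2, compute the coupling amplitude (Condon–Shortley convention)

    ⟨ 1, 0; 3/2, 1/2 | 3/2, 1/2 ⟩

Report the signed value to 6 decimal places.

triangle: 1!*1!*2!/5! = 2/120
(j±m)!: 1!*1!*2!*1!*2!*1! = 4
prefactor² = (2J+1)*Δ*N² = 4/15
  k=0: +1/(0!*1!*1!*2!*0!*0!) = 1/2
  k=1: −1/(1!*0!*0!*1!*1!*1!) = -1
Σ = -1/2  ⇒  CG² = 4/15*(-1/2)² = 1/15
CG = −√(1/15) = -0.258199

-0.258199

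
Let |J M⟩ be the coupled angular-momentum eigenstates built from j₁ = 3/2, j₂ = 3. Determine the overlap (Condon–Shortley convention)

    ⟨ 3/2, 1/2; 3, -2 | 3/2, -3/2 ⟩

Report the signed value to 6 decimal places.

−√(2/7) ≈ -0.534522

triangle: 3!·0!·3!/7! = 36/5040
(j±m)!: 2!·1!·1!·5!·0!·3! = 1440
prefactor² = (2J+1)·Δ·N² = 288/7
  k=1: −1/(1!·2!·0!·0!·0!·3!) = -1/12
Σ = -1/12  ⇒  CG² = 288/7·(-1/12)² = 2/7
CG = −√(2/7) = -0.534522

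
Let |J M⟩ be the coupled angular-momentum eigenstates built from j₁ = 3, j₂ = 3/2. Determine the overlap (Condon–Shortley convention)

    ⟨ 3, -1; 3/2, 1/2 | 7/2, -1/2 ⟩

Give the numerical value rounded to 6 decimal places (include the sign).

−√(2/7) = -0.534522

√[8·1!5!2!/9! · 2!4!2!1!3!4!] = √(512/7)
  +(−1)^0/∏(0,1,4,2,1,0)! = 1/48  (running 1/48)
  +(−1)^1/∏(1,0,3,1,2,1)! = -1/12  (running -1/16)
⟨..|..⟩ = √(512/7)·(-1/16) = -0.534522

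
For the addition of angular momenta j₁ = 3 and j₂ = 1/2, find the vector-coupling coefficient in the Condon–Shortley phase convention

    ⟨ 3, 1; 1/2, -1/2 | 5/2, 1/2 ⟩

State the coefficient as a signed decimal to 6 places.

√[6·1!5!0!/7! · 4!2!0!1!3!2!] = √(576/7)
  +(−1)^0/∏(0,1,2,0,3,0)! = 1/12  (running 1/12)
⟨..|..⟩ = √(576/7)·(1/12) = +0.755929

+0.755929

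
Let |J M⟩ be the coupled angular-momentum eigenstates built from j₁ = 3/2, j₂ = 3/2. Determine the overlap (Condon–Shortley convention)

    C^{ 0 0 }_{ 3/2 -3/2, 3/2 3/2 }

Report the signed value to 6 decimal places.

j₁+j₂−J=3  J+j₁−j₂=0  J−j₁+j₂=0  j₁+j₂+J+1=4
(j₁±m₁, j₂±m₂, J±M) = (0,3,3,0,0,0)
P² = 9
sum k=3..3:
  [3] −1/6 = -1/6
S = -1/6
C² = P²·S² = 1/4 ; C = -0.500000

-0.500000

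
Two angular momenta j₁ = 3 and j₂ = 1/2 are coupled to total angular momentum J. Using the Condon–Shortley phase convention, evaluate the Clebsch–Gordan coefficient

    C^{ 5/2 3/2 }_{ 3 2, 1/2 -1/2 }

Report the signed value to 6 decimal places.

j₁+j₂−J=1  J+j₁−j₂=5  J−j₁+j₂=0  j₁+j₂+J+1=7
(j₁±m₁, j₂±m₂, J±M) = (5,1,0,1,4,1)
P² = 2880/7
sum k=0..0:
  [0] +1/24 = 1/24
S = 1/24
C² = P²·S² = 5/7 ; C = +0.845154

+0.845154  (= +√(5/7))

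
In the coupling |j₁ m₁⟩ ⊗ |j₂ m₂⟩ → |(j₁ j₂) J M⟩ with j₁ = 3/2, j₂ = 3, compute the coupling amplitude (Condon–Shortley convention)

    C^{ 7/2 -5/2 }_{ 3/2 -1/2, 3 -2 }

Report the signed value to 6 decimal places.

√[8·1!2!5!/9! · 1!2!1!5!1!6!] = √(6400/7)
  +(−1)^0/∏(0,1,2,1,0,4)! = 1/48  (running 1/48)
  +(−1)^1/∏(1,0,1,0,1,5)! = -1/120  (running 1/80)
⟨..|..⟩ = √(6400/7)·(1/80) = +0.377964

+√(1/7) = +0.377964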